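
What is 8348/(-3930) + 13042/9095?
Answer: -493400/714867 ≈ -0.69020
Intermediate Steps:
8348/(-3930) + 13042/9095 = 8348*(-1/3930) + 13042*(1/9095) = -4174/1965 + 13042/9095 = -493400/714867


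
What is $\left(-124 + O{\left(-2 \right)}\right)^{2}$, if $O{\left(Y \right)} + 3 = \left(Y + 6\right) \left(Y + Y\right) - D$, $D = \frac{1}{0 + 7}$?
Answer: $\frac{1004004}{49} \approx 20490.0$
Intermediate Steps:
$D = \frac{1}{7} \approx 0.14286$
$O{\left(Y \right)} = - \frac{22}{7} + 2 Y \left(6 + Y\right)$ ($O{\left(Y \right)} = -3 + \left(\left(Y + 6\right) \left(Y + Y\right) - \frac{1}{7}\right) = -3 + \left(\left(6 + Y\right) 2 Y - \frac{1}{7}\right) = -3 + \left(2 Y \left(6 + Y\right) - \frac{1}{7}\right) = -3 + \left(- \frac{1}{7} + 2 Y \left(6 + Y\right)\right) = - \frac{22}{7} + 2 Y \left(6 + Y\right)$)
$\left(-124 + O{\left(-2 \right)}\right)^{2} = \left(-124 + \left(- \frac{22}{7} + 2 \left(-2\right)^{2} + 12 \left(-2\right)\right)\right)^{2} = \left(-124 - \frac{134}{7}\right)^{2} = \left(- \frac{1002}{7}\right)^{2} = \frac{1004004}{49}$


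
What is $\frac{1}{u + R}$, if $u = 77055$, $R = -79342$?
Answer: $- \frac{1}{2287} \approx -0.00043725$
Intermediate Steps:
$\frac{1}{u + R} = \frac{1}{77055 - 79342} = \frac{1}{-2287} = - \frac{1}{2287}$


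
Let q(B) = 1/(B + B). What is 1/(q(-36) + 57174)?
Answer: 72/4116527 ≈ 1.7490e-5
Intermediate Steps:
q(B) = 1/(2*B)
1/(q(-36) + 57174) = 1/((½)/(-36) + 57174) = 1/((½)*(-1/36) + 57174) = 1/(-1/72 + 57174) = 1/(4116527/72) = 72/4116527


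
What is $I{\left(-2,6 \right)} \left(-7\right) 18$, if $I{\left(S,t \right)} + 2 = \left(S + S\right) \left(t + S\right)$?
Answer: $2268$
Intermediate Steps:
$I{\left(S,t \right)} = -2 + 2 S \left(S + t\right)$ ($I{\left(S,t \right)} = -2 + \left(S + S\right) \left(t + S\right) = -2 + 2 S \left(S + t\right)$)
$I{\left(-2,6 \right)} \left(-7\right) 18 = \left(-2 + 2 \left(-2\right)^{2} + 2 \left(-2\right) 6\right) \left(-7\right) 18 = \left(-2 + 2 \cdot 4 - 24\right) \left(-7\right) 18 = \left(-2 + 8 - 24\right) \left(-7\right) 18 = \left(-18\right) \left(-7\right) 18 = 126 \cdot 18 = 2268$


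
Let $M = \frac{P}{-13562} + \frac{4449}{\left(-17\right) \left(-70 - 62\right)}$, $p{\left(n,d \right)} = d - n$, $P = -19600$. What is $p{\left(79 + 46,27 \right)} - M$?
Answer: $- \frac{514461047}{5072188} \approx -101.43$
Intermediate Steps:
$M = \frac{17386623}{5072188}$ ($M = - \frac{19600}{-13562} + \frac{4449}{\left(-17\right) \left(-70 - 62\right)} = \left(-19600\right) \left(- \frac{1}{13562}\right) + \frac{4449}{\left(-17\right) \left(-132\right)} = \frac{9800}{6781} + \frac{4449}{2244} = \frac{9800}{6781} + 4449 \cdot \frac{1}{2244} = \frac{9800}{6781} + \frac{1483}{748} = \frac{17386623}{5072188} \approx 3.4278$)
$p{\left(79 + 46,27 \right)} - M = \left(27 - \left(79 + 46\right)\right) - \frac{17386623}{5072188} = \left(27 - 125\right) - \frac{17386623}{5072188} = -98 - \frac{17386623}{5072188} = - \frac{514461047}{5072188}$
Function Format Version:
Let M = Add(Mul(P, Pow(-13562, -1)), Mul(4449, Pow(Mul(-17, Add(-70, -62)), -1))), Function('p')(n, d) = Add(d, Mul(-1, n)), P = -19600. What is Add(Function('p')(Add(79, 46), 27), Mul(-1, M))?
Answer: Rational(-514461047, 5072188) ≈ -101.43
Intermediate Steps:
M = Rational(17386623, 5072188) (M = Add(Mul(-19600, Pow(-13562, -1)), Mul(4449, Pow(Mul(-17, Add(-70, -62)), -1))) = Add(Mul(-19600, Rational(-1, 13562)), Mul(4449, Pow(Mul(-17, -132), -1))) = Add(Rational(9800, 6781), Mul(4449, Pow(2244, -1))) = Add(Rational(9800, 6781), Mul(4449, Rational(1, 2244))) = Add(Rational(9800, 6781), Rational(1483, 748)) = Rational(17386623, 5072188) ≈ 3.4278)
Add(Function('p')(Add(79, 46), 27), Mul(-1, M)) = Add(Add(27, Mul(-1, Add(79, 46))), Mul(-1, Rational(17386623, 5072188))) = Add(Add(27, Mul(-1, 125)), Rational(-17386623, 5072188)) = Add(Add(27, -125), Rational(-17386623, 5072188)) = Add(-98, Rational(-17386623, 5072188)) = Rational(-514461047, 5072188)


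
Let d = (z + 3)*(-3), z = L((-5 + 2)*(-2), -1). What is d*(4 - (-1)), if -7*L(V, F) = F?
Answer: -330/7 ≈ -47.143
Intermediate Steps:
L(V, F) = -F/7
z = 1/7 (z = -1/7*(-1) = 1/7 ≈ 0.14286)
d = -66/7 (d = (1/7 + 3)*(-3) = (22/7)*(-3) = -66/7 ≈ -9.4286)
d*(4 - (-1)) = -66*(4 - (-1))/7 = -66*(4 - 1*(-1))/7 = -66*(4 + 1)/7 = -66/7*5 = -330/7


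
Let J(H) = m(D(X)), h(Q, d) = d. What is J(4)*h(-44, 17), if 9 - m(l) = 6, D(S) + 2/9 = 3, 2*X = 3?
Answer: 51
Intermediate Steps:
X = 3/2 (X = (½)*3 = 3/2 ≈ 1.5000)
D(S) = 25/9 (D(S) = -2/9 + 3 = 25/9)
m(l) = 3 (m(l) = 9 - 1*6 = 9 - 6 = 3)
J(H) = 3
J(4)*h(-44, 17) = 3*17 = 51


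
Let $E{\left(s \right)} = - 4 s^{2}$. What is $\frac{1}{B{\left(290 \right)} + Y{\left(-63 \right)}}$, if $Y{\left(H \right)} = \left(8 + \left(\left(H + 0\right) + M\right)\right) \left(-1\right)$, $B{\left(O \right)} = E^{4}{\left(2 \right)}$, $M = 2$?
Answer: $\frac{1}{65589} \approx 1.5246 \cdot 10^{-5}$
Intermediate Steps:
$B{\left(O \right)} = 65536$ ($B{\left(O \right)} = \left(- 4 \cdot 2^{2}\right)^{4} = \left(\left(-4\right) 4\right)^{4} = \left(-16\right)^{4} = 65536$)
$Y{\left(H \right)} = -10 - H$ ($Y{\left(H \right)} = \left(8 + \left(\left(H + 0\right) + 2\right)\right) \left(-1\right) = \left(8 + \left(H + 2\right)\right) \left(-1\right) = \left(8 + \left(2 + H\right)\right) \left(-1\right) = \left(10 + H\right) \left(-1\right) = -10 - H$)
$\frac{1}{B{\left(290 \right)} + Y{\left(-63 \right)}} = \frac{1}{65536 - -53} = \frac{1}{65536 + \left(-10 + 63\right)} = \frac{1}{65536 + 53} = \frac{1}{65589}$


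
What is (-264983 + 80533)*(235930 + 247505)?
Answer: -89169585750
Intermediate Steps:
(-264983 + 80533)*(235930 + 247505) = -184450*483435 = -89169585750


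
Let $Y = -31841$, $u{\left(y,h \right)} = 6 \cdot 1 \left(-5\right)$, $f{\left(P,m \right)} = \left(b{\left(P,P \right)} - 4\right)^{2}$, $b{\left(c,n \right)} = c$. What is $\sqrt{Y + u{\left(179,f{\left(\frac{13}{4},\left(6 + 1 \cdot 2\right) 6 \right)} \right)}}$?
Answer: $i \sqrt{31871} \approx 178.52 i$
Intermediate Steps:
$f{\left(P,m \right)} = \left(-4 + P\right)^{2}$ ($f{\left(P,m \right)} = \left(P - 4\right)^{2} = \left(-4 + P\right)^{2}$)
$u{\left(y,h \right)} = -30$ ($u{\left(y,h \right)} = 6 \left(-5\right) = -30$)
$\sqrt{Y + u{\left(179,f{\left(\frac{13}{4},\left(6 + 1 \cdot 2\right) 6 \right)} \right)}} = \sqrt{-31841 - 30} = \sqrt{-31871} = i \sqrt{31871}$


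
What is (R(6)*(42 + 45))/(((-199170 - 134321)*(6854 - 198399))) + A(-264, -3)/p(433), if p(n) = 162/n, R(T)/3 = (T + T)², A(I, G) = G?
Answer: -953772517831/118946234970 ≈ -8.0185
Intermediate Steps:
R(T) = 12*T² (R(T) = 3*(T + T)² = 3*(2*T)² = 3*(4*T²) = 12*T²)
(R(6)*(42 + 45))/(((-199170 - 134321)*(6854 - 198399))) + A(-264, -3)/p(433) = ((12*6²)*(42 + 45))/(((-199170 - 134321)*(6854 - 198399))) - 3/(162/433) = ((12*36)*87)/((-333491*(-191545))) - 3/(162*(1/433)) = (432*87)/63878533595 - 3/162/433 = 37584*(1/63878533595) - 3*433/162 = 1296/2202708055 - 433/54 = -953772517831/118946234970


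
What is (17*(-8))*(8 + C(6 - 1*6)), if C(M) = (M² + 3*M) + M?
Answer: -1088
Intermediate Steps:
C(M) = M² + 4*M
(17*(-8))*(8 + C(6 - 1*6)) = (17*(-8))*(8 + (6 - 1*6)*(4 + (6 - 1*6))) = -136*(8 + (6 - 6)*(4 + (6 - 6))) = -136*(8 + 0*(4 + 0)) = -136*(8 + 0*4) = -136*(8 + 0) = -136*8 = -1088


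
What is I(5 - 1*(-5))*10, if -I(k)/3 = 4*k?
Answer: -1200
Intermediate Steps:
I(k) = -12*k
I(5 - 1*(-5))*10 = -12*(5 - 1*(-5))*10 = -12*(5 + 5)*10 = -12*10*10 = -120*10 = -1200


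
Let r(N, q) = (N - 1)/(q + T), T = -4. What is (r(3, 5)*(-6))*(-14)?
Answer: 168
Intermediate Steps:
r(N, q) = (-1 + N)/(-4 + q) (r(N, q) = (N - 1)/(q - 4) = (-1 + N)/(-4 + q))
(r(3, 5)*(-6))*(-14) = (((-1 + 3)/(-4 + 5))*(-6))*(-14) = ((2/1)*(-6))*(-14) = ((1*2)*(-6))*(-14) = (2*(-6))*(-14) = -12*(-14) = 168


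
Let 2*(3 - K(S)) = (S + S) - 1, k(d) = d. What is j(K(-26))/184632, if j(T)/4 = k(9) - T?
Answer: -41/92316 ≈ -0.00044413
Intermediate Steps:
K(S) = 7/2 - S (K(S) = 3 - ((S + S) - 1)/2 = 3 - (2*S - 1)/2 = 3 - (-1 + 2*S)/2 = 3 + (½ - S) = 7/2 - S)
j(T) = 36 - 4*T (j(T) = 4*(9 - T) = 36 - 4*T)
j(K(-26))/184632 = (36 - 4*(7/2 - 1*(-26)))/184632 = (36 - 4*(7/2 + 26))*(1/184632) = (36 - 4*59/2)*(1/184632) = (36 - 118)*(1/184632) = -82*1/184632 = -41/92316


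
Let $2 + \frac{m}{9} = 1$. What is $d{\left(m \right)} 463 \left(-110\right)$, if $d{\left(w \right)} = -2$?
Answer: $101860$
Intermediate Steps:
$m = -9$ ($m = -18 + 9 \cdot 1 = -18 + 9 = -9$)
$d{\left(m \right)} 463 \left(-110\right) = \left(-2\right) 463 \left(-110\right) = \left(-926\right) \left(-110\right) = 101860$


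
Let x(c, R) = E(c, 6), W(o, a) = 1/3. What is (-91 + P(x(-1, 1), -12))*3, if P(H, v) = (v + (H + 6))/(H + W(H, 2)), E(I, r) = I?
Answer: -483/2 ≈ -241.50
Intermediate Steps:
W(o, a) = ⅓
x(c, R) = c
P(H, v) = (6 + H + v)/(⅓ + H) (P(H, v) = (v + (H + 6))/(H + ⅓) = (v + (6 + H))/(⅓ + H) = (6 + H + v)/(⅓ + H))
(-91 + P(x(-1, 1), -12))*3 = (-91 + 3*(6 - 1 - 12)/(1 + 3*(-1)))*3 = (-91 + 3*(-7)/(1 - 3))*3 = (-91 + 3*(-7)/(-2))*3 = (-91 + 3*(-½)*(-7))*3 = (-91 + 21/2)*3 = -161/2*3 = -483/2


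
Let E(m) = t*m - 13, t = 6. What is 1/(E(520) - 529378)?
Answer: -1/526271 ≈ -1.9002e-6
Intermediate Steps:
E(m) = -13 + 6*m (E(m) = 6*m - 13 = -13 + 6*m)
1/(E(520) - 529378) = 1/((-13 + 6*520) - 529378) = 1/((-13 + 3120) - 529378) = 1/(3107 - 529378) = 1/(-526271) = -1/526271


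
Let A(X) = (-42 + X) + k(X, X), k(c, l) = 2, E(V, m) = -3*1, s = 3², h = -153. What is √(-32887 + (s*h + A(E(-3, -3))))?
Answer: 13*I*√203 ≈ 185.22*I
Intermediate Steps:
s = 9
E(V, m) = -3
A(X) = -40 + X (A(X) = (-42 + X) + 2 = -40 + X)
√(-32887 + (s*h + A(E(-3, -3)))) = √(-32887 + (9*(-153) + (-40 - 3))) = √(-32887 + (-1377 - 43)) = √(-32887 - 1420) = √(-34307) = 13*I*√203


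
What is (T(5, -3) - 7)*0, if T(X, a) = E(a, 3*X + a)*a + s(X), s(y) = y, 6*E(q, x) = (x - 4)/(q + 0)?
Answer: 0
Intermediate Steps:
E(q, x) = (-4 + x)/(6*q) (E(q, x) = ((x - 4)/(q + 0))/6 = ((-4 + x)/q)/6 = (-4 + x)/(6*q))
T(X, a) = -⅔ + a/6 + 3*X/2 (T(X, a) = ((-4 + (3*X + a))/(6*a))*a + X = ((-4 + (a + 3*X))/(6*a))*a + X = ((-4 + a + 3*X)/(6*a))*a + X = (-⅔ + X/2 + a/6) + X = -⅔ + a/6 + 3*X/2)
(T(5, -3) - 7)*0 = ((-⅔ + (⅙)*(-3) + (3/2)*5) - 7)*0 = ((-⅔ - ½ + 15/2) - 7)*0 = (19/3 - 7)*0 = -⅔*0 = 0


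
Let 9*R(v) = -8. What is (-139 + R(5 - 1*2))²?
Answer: 1585081/81 ≈ 19569.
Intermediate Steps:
R(v) = -8/9 (R(v) = (⅑)*(-8) = -8/9)
(-139 + R(5 - 1*2))² = (-139 - 8/9)² = (-1259/9)² = 1585081/81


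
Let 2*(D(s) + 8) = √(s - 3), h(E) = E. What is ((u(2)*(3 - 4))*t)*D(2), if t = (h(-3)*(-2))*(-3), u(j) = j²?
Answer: -576 + 36*I ≈ -576.0 + 36.0*I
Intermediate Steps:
t = -18 (t = -3*(-2)*(-3) = 6*(-3) = -18)
D(s) = -8 + √(-3 + s)/2 (D(s) = -8 + √(s - 3)/2 = -8 + √(-3 + s)/2)
((u(2)*(3 - 4))*t)*D(2) = ((2²*(3 - 4))*(-18))*(-8 + √(-3 + 2)/2) = ((4*(-1))*(-18))*(-8 + √(-1)/2) = (-4*(-18))*(-8 + I/2) = 72*(-8 + I/2) = -576 + 36*I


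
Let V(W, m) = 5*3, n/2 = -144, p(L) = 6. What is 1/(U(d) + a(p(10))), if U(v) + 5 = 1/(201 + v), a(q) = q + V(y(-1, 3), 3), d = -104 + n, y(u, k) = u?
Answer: 191/3055 ≈ 0.062521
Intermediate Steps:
n = -288 (n = 2*(-144) = -288)
V(W, m) = 15
d = -392 (d = -104 - 288 = -392)
a(q) = 15 + q (a(q) = q + 15 = 15 + q)
U(v) = -5 + 1/(201 + v)
1/(U(d) + a(p(10))) = 1/((-1004 - 5*(-392))/(201 - 392) + (15 + 6)) = 1/((-1004 + 1960)/(-191) + 21) = 1/(-1/191*956 + 21) = 1/(-956/191 + 21) = 1/(3055/191) = 191/3055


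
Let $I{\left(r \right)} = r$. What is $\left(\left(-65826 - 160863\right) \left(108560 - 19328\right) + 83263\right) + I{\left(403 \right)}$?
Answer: $-20227829182$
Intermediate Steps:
$\left(\left(-65826 - 160863\right) \left(108560 - 19328\right) + 83263\right) + I{\left(403 \right)} = \left(\left(-65826 - 160863\right) \left(108560 - 19328\right) + 83263\right) + 403 = \left(\left(-226689\right) 89232 + 83263\right) + 403 = \left(-20227912848 + 83263\right) + 403 = -20227829585 + 403 = -20227829182$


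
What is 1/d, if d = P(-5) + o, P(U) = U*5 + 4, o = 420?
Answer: 1/399 ≈ 0.0025063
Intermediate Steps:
P(U) = 4 + 5*U (P(U) = 5*U + 4 = 4 + 5*U)
d = 399 (d = (4 + 5*(-5)) + 420 = (4 - 25) + 420 = -21 + 420 = 399)
1/d = 1/399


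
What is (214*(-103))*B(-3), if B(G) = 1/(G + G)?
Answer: 11021/3 ≈ 3673.7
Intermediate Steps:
B(G) = 1/(2*G)
(214*(-103))*B(-3) = (214*(-103))*((½)/(-3)) = -11021*(-1)/3 = -22042*(-⅙) = 11021/3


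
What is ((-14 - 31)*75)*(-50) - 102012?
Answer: 66738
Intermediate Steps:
((-14 - 31)*75)*(-50) - 102012 = -45*75*(-50) - 102012 = -3375*(-50) - 102012 = 168750 - 102012 = 66738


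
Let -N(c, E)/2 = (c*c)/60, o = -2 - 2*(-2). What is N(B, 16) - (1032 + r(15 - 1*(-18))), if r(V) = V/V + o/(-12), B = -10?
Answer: -6217/6 ≈ -1036.2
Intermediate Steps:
o = 2 (o = -2 + 4 = 2)
N(c, E) = -c²/30 (N(c, E) = -2*c*c/60 = -2*c²/60 = -c²/30)
r(V) = ⅚ (r(V) = V/V + 2/(-12) = 1 + 2*(-1/12) = 1 - ⅙ = ⅚)
N(B, 16) - (1032 + r(15 - 1*(-18))) = -1/30*(-10)² - (1032 + ⅚) = -1/30*100 - 1*6197/6 = -10/3 - 6197/6 = -6217/6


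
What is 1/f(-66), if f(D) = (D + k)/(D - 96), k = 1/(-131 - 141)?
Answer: 44064/17953 ≈ 2.4544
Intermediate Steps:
k = -1/272 (k = 1/(-272) = -1/272 ≈ -0.0036765)
f(D) = (-1/272 + D)/(-96 + D) (f(D) = (D - 1/272)/(D - 96) = (-1/272 + D)/(-96 + D))
1/f(-66) = 1/((-1/272 - 66)/(-96 - 66)) = 1/(-17953/272/(-162)) = 1/(-1/162*(-17953/272)) = 1/(17953/44064) = 44064/17953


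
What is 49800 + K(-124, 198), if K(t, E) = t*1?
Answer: 49676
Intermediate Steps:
K(t, E) = t
49800 + K(-124, 198) = 49800 - 124 = 49676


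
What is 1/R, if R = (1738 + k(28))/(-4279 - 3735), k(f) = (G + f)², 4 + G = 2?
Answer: -4007/1207 ≈ -3.3198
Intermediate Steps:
G = -2 (G = -4 + 2 = -2)
k(f) = (-2 + f)²
R = -1207/4007 (R = (1738 + (-2 + 28)²)/(-4279 - 3735) = (1738 + 26²)/(-8014) = (1738 + 676)*(-1/8014) = 2414*(-1/8014) = -1207/4007 ≈ -0.30122)
1/R = 1/(-1207/4007) = -4007/1207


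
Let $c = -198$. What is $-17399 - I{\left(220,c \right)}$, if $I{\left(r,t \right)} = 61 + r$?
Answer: $-17680$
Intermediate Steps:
$-17399 - I{\left(220,c \right)} = -17399 - \left(61 + 220\right) = -17399 - 281 = -17680$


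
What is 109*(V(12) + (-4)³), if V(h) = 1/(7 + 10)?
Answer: -118483/17 ≈ -6969.6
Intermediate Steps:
V(h) = 1/17
109*(V(12) + (-4)³) = 109*(1/17 + (-4)³) = 109*(1/17 - 64) = 109*(-1087/17) = -118483/17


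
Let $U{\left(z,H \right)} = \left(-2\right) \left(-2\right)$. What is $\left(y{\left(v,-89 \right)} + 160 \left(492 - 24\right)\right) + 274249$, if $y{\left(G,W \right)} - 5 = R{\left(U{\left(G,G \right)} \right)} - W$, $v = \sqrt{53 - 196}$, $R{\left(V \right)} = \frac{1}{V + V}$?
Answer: $\frac{2793785}{8} \approx 3.4922 \cdot 10^{5}$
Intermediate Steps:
$U{\left(z,H \right)} = 4$
$R{\left(V \right)} = \frac{1}{2 V}$
$v = i \sqrt{143}$ ($v = \sqrt{-143} = i \sqrt{143} \approx 11.958 i$)
$y{\left(G,W \right)} = \frac{41}{8} - W$ ($y{\left(G,W \right)} = 5 - \left(- \frac{1}{8} + W\right) = \frac{41}{8} - W$)
$\left(y{\left(v,-89 \right)} + 160 \left(492 - 24\right)\right) + 274249 = \left(\left(\frac{41}{8} - -89\right) + 160 \left(492 - 24\right)\right) + 274249 = \left(\left(\frac{41}{8} + 89\right) + 160 \left(492 - 24\right)\right) + 274249 = \left(\frac{753}{8} + 160 \cdot 468\right) + 274249 = \left(\frac{753}{8} + 74880\right) + 274249 = \frac{599793}{8} + 274249 = \frac{2793785}{8}$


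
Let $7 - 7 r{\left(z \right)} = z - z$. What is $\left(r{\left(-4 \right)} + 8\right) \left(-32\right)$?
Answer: $-288$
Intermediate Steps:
$r{\left(z \right)} = 1$ ($r{\left(z \right)} = 1 - \frac{z - z}{7} = 1 - 0 = 1 + 0 = 1$)
$\left(r{\left(-4 \right)} + 8\right) \left(-32\right) = \left(1 + 8\right) \left(-32\right) = 9 \left(-32\right) = -288$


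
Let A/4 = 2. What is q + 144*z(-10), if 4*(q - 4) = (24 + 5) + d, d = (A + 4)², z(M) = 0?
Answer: 189/4 ≈ 47.250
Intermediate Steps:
A = 8 (A = 4*2 = 8)
d = 144 (d = (8 + 4)² = 12² = 144)
q = 189/4 (q = 4 + ((24 + 5) + 144)/4 = 4 + (29 + 144)/4 = 4 + (¼)*173 = 4 + 173/4 = 189/4 ≈ 47.250)
q + 144*z(-10) = 189/4 + 144*0 = 189/4 + 0 = 189/4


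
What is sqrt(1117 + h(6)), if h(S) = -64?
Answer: 9*sqrt(13) ≈ 32.450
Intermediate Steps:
sqrt(1117 + h(6)) = sqrt(1117 - 64) = sqrt(1053) = 9*sqrt(13)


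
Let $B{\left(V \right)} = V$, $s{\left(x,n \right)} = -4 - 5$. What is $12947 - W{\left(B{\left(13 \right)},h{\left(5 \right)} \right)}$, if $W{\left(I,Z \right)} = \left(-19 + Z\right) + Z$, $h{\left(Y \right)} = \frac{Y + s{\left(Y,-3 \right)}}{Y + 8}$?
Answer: $\frac{168566}{13} \approx 12967.0$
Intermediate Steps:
$s{\left(x,n \right)} = -9$
$h{\left(Y \right)} = \frac{-9 + Y}{8 + Y}$ ($h{\left(Y \right)} = \frac{Y - 9}{Y + 8} = \frac{-9 + Y}{8 + Y}$)
$W{\left(I,Z \right)} = -19 + 2 Z$
$12947 - W{\left(B{\left(13 \right)},h{\left(5 \right)} \right)} = 12947 - \left(-19 + 2 \frac{-9 + 5}{8 + 5}\right) = 12947 - \left(-19 + 2 \cdot \frac{1}{13} \left(-4\right)\right) = 12947 - \left(-19 + 2 \left(- \frac{4}{13}\right)\right) = 12947 - \left(-19 - \frac{8}{13}\right) = 12947 - - \frac{255}{13} = 12947 + \frac{255}{13} = \frac{168566}{13}$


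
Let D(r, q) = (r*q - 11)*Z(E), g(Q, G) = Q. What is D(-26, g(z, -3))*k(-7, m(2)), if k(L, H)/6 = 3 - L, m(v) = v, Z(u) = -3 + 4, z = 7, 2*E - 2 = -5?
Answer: -11580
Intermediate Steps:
E = -3/2 (E = 1 + (1/2)*(-5) = 1 - 5/2 = -3/2 ≈ -1.5000)
Z(u) = 1
D(r, q) = -11 + q*r (D(r, q) = (r*q - 11)*1 = (q*r - 11)*1 = (-11 + q*r)*1 = -11 + q*r)
k(L, H) = 18 - 6*L (k(L, H) = 6*(3 - L) = 18 - 6*L)
D(-26, g(z, -3))*k(-7, m(2)) = (-11 + 7*(-26))*(18 - 6*(-7)) = (-11 - 182)*(18 + 42) = -193*60 = -11580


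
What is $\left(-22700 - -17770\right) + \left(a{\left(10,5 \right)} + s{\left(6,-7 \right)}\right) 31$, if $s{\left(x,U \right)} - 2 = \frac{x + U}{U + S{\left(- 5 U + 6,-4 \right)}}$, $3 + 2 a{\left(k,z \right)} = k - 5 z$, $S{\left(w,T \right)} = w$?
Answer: $- \frac{175029}{34} \approx -5147.9$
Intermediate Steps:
$a{\left(k,z \right)} = - \frac{3}{2} + \frac{k}{2} - \frac{5 z}{2}$ ($a{\left(k,z \right)} = - \frac{3}{2} + \frac{k - 5 z}{2} = - \frac{3}{2} + \left(\frac{k}{2} - \frac{5 z}{2}\right) = - \frac{3}{2} + \frac{k}{2} - \frac{5 z}{2}$)
$s{\left(x,U \right)} = 2 + \frac{U + x}{6 - 4 U}$ ($s{\left(x,U \right)} = 2 + \frac{x + U}{U - \left(-6 + 5 U\right)} = 2 + \frac{U + x}{U - \left(-6 + 5 U\right)} = 2 + \frac{U + x}{6 - 4 U}$)
$\left(-22700 - -17770\right) + \left(a{\left(10,5 \right)} + s{\left(6,-7 \right)}\right) 31 = \left(-22700 - -17770\right) + \left(\left(- \frac{3}{2} + \frac{1}{2} \cdot 10 - \frac{25}{2}\right) + \frac{-12 - 6 + 7 \left(-7\right)}{2 \left(-3 + 2 \left(-7\right)\right)}\right) 31 = \left(-22700 + 17770\right) + \left(\left(- \frac{3}{2} + 5 - \frac{25}{2}\right) + \frac{-12 - 6 - 49}{2 \left(-3 - 14\right)}\right) 31 = -4930 + \left(-9 + \frac{1}{2} \frac{1}{-17} \left(-67\right)\right) 31 = -4930 + \left(-9 + \frac{1}{2} \left(- \frac{1}{17}\right) \left(-67\right)\right) 31 = -4930 + \left(-9 + \frac{67}{34}\right) 31 = -4930 - \frac{7409}{34} = - \frac{175029}{34}$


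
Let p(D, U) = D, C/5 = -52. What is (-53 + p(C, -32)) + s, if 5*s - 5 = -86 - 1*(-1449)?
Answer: -197/5 ≈ -39.400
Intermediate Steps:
C = -260 (C = 5*(-52) = -260)
s = 1368/5 (s = 1 + (-86 - 1*(-1449))/5 = 1 + (-86 + 1449)/5 = 1 + (1/5)*1363 = 1 + 1363/5 = 1368/5 ≈ 273.60)
(-53 + p(C, -32)) + s = (-53 - 260) + 1368/5 = -313 + 1368/5 = -197/5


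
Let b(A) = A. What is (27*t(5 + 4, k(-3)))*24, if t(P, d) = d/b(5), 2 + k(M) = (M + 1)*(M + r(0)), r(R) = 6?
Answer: -5184/5 ≈ -1036.8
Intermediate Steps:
k(M) = -2 + (1 + M)*(6 + M) (k(M) = -2 + (M + 1)*(M + 6) = -2 + (1 + M)*(6 + M))
t(P, d) = d/5
(27*t(5 + 4, k(-3)))*24 = (27*((4 + (-3)² + 7*(-3))/5))*24 = (27*((4 + 9 - 21)/5))*24 = (27*((⅕)*(-8)))*24 = (27*(-8/5))*24 = -216/5*24 = -5184/5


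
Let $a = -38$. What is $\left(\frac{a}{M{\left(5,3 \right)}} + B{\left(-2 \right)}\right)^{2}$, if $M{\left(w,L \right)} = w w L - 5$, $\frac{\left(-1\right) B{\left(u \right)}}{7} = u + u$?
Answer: $\frac{923521}{1225} \approx 753.89$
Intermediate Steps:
$B{\left(u \right)} = - 14 u$ ($B{\left(u \right)} = - 7 \left(u + u\right) = - 7 \cdot 2 u = - 14 u$)
$M{\left(w,L \right)} = -5 + L w^{2}$ ($M{\left(w,L \right)} = w^{2} L - 5 = L w^{2} - 5 = -5 + L w^{2}$)
$\left(\frac{a}{M{\left(5,3 \right)}} + B{\left(-2 \right)}\right)^{2} = \left(- \frac{38}{-5 + 3 \cdot 5^{2}} - -28\right)^{2} = \left(- \frac{38}{-5 + 3 \cdot 25} + 28\right)^{2} = \left(- \frac{38}{-5 + 75} + 28\right)^{2} = \left(- \frac{38}{70} + 28\right)^{2} = \left(\left(-38\right) \frac{1}{70} + 28\right)^{2} = \left(- \frac{19}{35} + 28\right)^{2} = \left(\frac{961}{35}\right)^{2} = \frac{923521}{1225}$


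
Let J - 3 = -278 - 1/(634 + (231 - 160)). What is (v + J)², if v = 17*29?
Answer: 23620308721/497025 ≈ 47523.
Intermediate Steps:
v = 493
J = -193876/705 (J = 3 + (-278 - 1/(634 + (231 - 160))) = 3 + (-278 - 1/(634 + 71)) = 3 + (-278 - 1/705) = 3 - 195991/705 = -193876/705 ≈ -275.00)
(v + J)² = (493 - 193876/705)² = (153689/705)² = 23620308721/497025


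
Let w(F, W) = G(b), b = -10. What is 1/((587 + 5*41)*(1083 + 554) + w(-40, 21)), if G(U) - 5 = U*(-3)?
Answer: 1/1296539 ≈ 7.7128e-7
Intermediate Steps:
G(U) = 5 - 3*U (G(U) = 5 + U*(-3) = 5 - 3*U)
w(F, W) = 35 (w(F, W) = 5 - 3*(-10) = 5 + 30 = 35)
1/((587 + 5*41)*(1083 + 554) + w(-40, 21)) = 1/((587 + 5*41)*(1083 + 554) + 35) = 1/((587 + 205)*1637 + 35) = 1/(792*1637 + 35) = 1/(1296504 + 35) = 1/1296539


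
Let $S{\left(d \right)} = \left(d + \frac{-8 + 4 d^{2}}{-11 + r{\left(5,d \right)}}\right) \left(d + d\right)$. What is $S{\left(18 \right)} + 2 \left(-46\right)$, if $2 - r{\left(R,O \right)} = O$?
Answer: $- \frac{3484}{3} \approx -1161.3$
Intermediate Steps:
$r{\left(R,O \right)} = 2 - O$
$S{\left(d \right)} = 2 d \left(d + \frac{-8 + 4 d^{2}}{-9 - d}\right)$ ($S{\left(d \right)} = \left(d + \frac{-8 + 4 d^{2}}{-11 - \left(-2 + d\right)}\right) \left(d + d\right) = \left(d + \frac{-8 + 4 d^{2}}{-9 - d}\right) 2 d = 2 d \left(d + \frac{-8 + 4 d^{2}}{-9 - d}\right)$)
$S{\left(18 \right)} + 2 \left(-46\right) = 2 \cdot 18 \frac{1}{9 + 18} \left(8 - 3 \cdot 18^{2} + 9 \cdot 18\right) + 2 \left(-46\right) = 2 \cdot 18 \cdot \frac{1}{27} \left(8 - 972 + 162\right) - 92 = 2 \cdot 18 \cdot \frac{1}{27} \left(-802\right) - 92 = - \frac{3208}{3} - 92 = - \frac{3484}{3}$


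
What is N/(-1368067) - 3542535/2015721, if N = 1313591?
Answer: -832695354884/306404597923 ≈ -2.7176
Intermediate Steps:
N/(-1368067) - 3542535/2015721 = 1313591/(-1368067) - 3542535/2015721 = 1313591*(-1/1368067) - 3542535*1/2015721 = -1313591/1368067 - 393615/223969 = -832695354884/306404597923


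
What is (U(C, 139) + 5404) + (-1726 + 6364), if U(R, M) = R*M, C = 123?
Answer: 27139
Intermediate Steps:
U(R, M) = M*R
(U(C, 139) + 5404) + (-1726 + 6364) = (139*123 + 5404) + (-1726 + 6364) = (17097 + 5404) + 4638 = 22501 + 4638 = 27139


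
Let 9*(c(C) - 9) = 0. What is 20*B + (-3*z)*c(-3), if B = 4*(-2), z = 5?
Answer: -295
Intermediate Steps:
c(C) = 9 (c(C) = 9 + (1/9)*0 = 9 + 0 = 9)
B = -8
20*B + (-3*z)*c(-3) = 20*(-8) - 3*5*9 = -160 - 15*9 = -160 - 135 = -295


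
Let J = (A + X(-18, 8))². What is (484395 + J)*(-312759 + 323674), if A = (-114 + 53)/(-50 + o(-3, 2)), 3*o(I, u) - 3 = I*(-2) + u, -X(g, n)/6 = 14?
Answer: 103595191072260/19321 ≈ 5.3618e+9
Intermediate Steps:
X(g, n) = -84 (X(g, n) = -6*14 = -84)
o(I, u) = 1 - 2*I/3 + u/3 (o(I, u) = 1 + (I*(-2) + u)/3 = 1 + (-2*I + u)/3 = 1 + (u - 2*I)/3 = 1 + (-2*I/3 + u/3) = 1 - 2*I/3 + u/3)
A = 183/139 (A = (-114 + 53)/(-50 + (1 - ⅔*(-3) + (⅓)*2)) = -61/(-50 + (1 + 2 + ⅔)) = -61/(-50 + 11/3) = -61/(-139/3) = -61*(-3/139) = 183/139 ≈ 1.3165)
J = 132089049/19321 (J = (183/139 - 84)² = (-11493/139)² = 132089049/19321 ≈ 6836.6)
(484395 + J)*(-312759 + 323674) = (484395 + 132089049/19321)*(-312759 + 323674) = (9491084844/19321)*10915 = 103595191072260/19321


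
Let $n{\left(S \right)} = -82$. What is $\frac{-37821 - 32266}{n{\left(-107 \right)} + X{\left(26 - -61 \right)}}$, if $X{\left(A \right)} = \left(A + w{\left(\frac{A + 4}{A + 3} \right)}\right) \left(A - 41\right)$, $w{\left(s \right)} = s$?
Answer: $- \frac{3153915}{178493} \approx -17.67$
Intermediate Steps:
$X{\left(A \right)} = \left(-41 + A\right) \left(A + \frac{4 + A}{3 + A}\right)$ ($X{\left(A \right)} = \left(A + \frac{A + 4}{A + 3}\right) \left(A - 41\right) = \left(A + \frac{4 + A}{3 + A}\right) \left(-41 + A\right) = \left(-41 + A\right) \left(A + \frac{4 + A}{3 + A}\right)$)
$\frac{-37821 - 32266}{n{\left(-107 \right)} + X{\left(26 - -61 \right)}} = \frac{-37821 - 32266}{-82 + \frac{-164 + \left(26 - -61\right)^{3} - 160 \left(26 - -61\right) - 37 \left(26 - -61\right)^{2}}{3 + \left(26 - -61\right)}} = - \frac{70087}{-82 + \frac{-164 + \left(26 + 61\right)^{3} - 160 \left(26 + 61\right) - 37 \left(26 + 61\right)^{2}}{3 + \left(26 + 61\right)}} = - \frac{70087}{-82 + \frac{-164 + 87^{3} - 13920 - 37 \cdot 87^{2}}{3 + 87}} = - \frac{70087}{-82 + \frac{-164 + 658503 - 13920 - 280053}{90}} = - \frac{70087}{-82 + \frac{1}{90} \cdot 364366} = - \frac{70087}{-82 + \frac{182183}{45}} = - \frac{70087}{\frac{178493}{45}} = \left(-70087\right) \frac{45}{178493} = - \frac{3153915}{178493}$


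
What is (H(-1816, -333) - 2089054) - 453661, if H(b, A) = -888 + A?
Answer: -2543936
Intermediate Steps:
(H(-1816, -333) - 2089054) - 453661 = ((-888 - 333) - 2089054) - 453661 = (-1221 - 2089054) - 453661 = -2090275 - 453661 = -2543936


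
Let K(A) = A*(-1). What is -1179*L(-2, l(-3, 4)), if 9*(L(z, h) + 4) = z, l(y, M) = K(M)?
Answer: 4978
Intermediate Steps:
K(A) = -A
l(y, M) = -M
L(z, h) = -4 + z/9
-1179*L(-2, l(-3, 4)) = -1179*(-4 + (⅑)*(-2)) = -1179*(-4 - 2/9) = -1179*(-38/9) = 4978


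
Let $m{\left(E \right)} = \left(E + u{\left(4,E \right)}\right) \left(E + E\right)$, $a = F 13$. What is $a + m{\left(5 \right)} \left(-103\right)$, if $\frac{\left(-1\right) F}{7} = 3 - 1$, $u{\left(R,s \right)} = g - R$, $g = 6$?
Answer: $-7392$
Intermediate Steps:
$u{\left(R,s \right)} = 6 - R$
$F = -14$ ($F = - 7 \left(3 - 1\right) = \left(-7\right) 2 = -14$)
$a = -182$ ($a = \left(-14\right) 13 = -182$)
$m{\left(E \right)} = 2 E \left(2 + E\right)$ ($m{\left(E \right)} = \left(E + \left(6 - 4\right)\right) \left(E + E\right) = \left(E + \left(6 - 4\right)\right) 2 E = \left(E + 2\right) 2 E = \left(2 + E\right) 2 E = 2 E \left(2 + E\right)$)
$a + m{\left(5 \right)} \left(-103\right) = -182 + 2 \cdot 5 \left(2 + 5\right) \left(-103\right) = -182 + 2 \cdot 5 \cdot 7 \left(-103\right) = -182 + 70 \left(-103\right) = -182 - 7210 = -7392$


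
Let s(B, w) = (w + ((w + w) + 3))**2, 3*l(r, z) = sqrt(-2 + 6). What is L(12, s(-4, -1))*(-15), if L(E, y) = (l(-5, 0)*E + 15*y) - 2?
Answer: -90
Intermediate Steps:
l(r, z) = 2/3 (l(r, z) = sqrt(-2 + 6)/3 = sqrt(4)/3 = (1/3)*2 = 2/3)
s(B, w) = (3 + 3*w)**2 (s(B, w) = (w + (2*w + 3))**2 = (w + (3 + 2*w))**2 = (3 + 3*w)**2)
L(E, y) = -2 + 15*y + 2*E/3 (L(E, y) = (2*E/3 + 15*y) - 2 = (15*y + 2*E/3) - 2 = -2 + 15*y + 2*E/3)
L(12, s(-4, -1))*(-15) = (-2 + 15*(9*(1 - 1)**2) + (2/3)*12)*(-15) = (-2 + 15*(9*0**2) + 8)*(-15) = (-2 + 15*(9*0) + 8)*(-15) = (-2 + 15*0 + 8)*(-15) = (-2 + 0 + 8)*(-15) = 6*(-15) = -90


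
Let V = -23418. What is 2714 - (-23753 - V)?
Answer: 3049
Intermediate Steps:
2714 - (-23753 - V) = 2714 - (-23753 - 1*(-23418)) = 2714 - (-23753 + 23418) = 2714 - 1*(-335) = 2714 + 335 = 3049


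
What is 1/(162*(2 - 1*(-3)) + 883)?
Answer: 1/1693 ≈ 0.00059067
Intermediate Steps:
1/(162*(2 - 1*(-3)) + 883) = 1/(162*(2 + 3) + 883) = 1/(162*5 + 883) = 1/(810 + 883) = 1/1693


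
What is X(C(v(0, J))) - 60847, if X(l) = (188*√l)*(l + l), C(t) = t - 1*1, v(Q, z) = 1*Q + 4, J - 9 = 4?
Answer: -60847 + 1128*√3 ≈ -58893.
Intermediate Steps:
J = 13 (J = 9 + 4 = 13)
v(Q, z) = 4 + Q (v(Q, z) = Q + 4 = 4 + Q)
C(t) = -1 + t (C(t) = t - 1 = -1 + t)
X(l) = 376*l^(3/2) (X(l) = (188*√l)*(2*l) = 376*l^(3/2))
X(C(v(0, J))) - 60847 = 376*(-1 + (4 + 0))^(3/2) - 60847 = 376*(-1 + 4)^(3/2) - 60847 = 376*3^(3/2) - 60847 = 376*(3*√3) - 60847 = 1128*√3 - 60847 = -60847 + 1128*√3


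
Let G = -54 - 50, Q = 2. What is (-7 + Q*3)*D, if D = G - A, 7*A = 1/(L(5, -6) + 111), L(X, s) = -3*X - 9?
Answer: 63337/609 ≈ 104.00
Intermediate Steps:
G = -104
L(X, s) = -9 - 3*X
A = 1/609 (A = 1/(7*((-9 - 3*5) + 111)) = 1/(7*((-9 - 15) + 111)) = 1/(7*(-24 + 111)) = (1/7)/87 = (1/7)*(1/87) = 1/609 ≈ 0.0016420)
D = -63337/609 (D = -104 - 1*1/609 = -104 - 1/609 = -63337/609 ≈ -104.00)
(-7 + Q*3)*D = (-7 + 2*3)*(-63337/609) = (-7 + 6)*(-63337/609) = -1*(-63337/609) = 63337/609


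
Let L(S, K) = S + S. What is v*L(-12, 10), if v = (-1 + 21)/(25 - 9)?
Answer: -30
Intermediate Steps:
L(S, K) = 2*S
v = 5/4 (v = 20/16 = 20*(1/16) = 5/4 ≈ 1.2500)
v*L(-12, 10) = 5*(2*(-12))/4 = (5/4)*(-24) = -30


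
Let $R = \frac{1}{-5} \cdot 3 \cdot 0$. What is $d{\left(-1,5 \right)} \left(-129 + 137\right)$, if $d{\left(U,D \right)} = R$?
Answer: $0$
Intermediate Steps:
$R = 0$ ($R = \left(- \frac{1}{5}\right) 3 \cdot 0 = \left(- \frac{3}{5}\right) 0 = 0$)
$d{\left(U,D \right)} = 0$
$d{\left(-1,5 \right)} \left(-129 + 137\right) = 0 \left(-129 + 137\right) = 0 \cdot 8 = 0$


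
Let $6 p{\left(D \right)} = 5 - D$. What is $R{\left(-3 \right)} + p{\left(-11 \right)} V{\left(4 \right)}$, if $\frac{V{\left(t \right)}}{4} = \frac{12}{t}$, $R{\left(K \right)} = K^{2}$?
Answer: $41$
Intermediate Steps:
$p{\left(D \right)} = \frac{5}{6} - \frac{D}{6}$ ($p{\left(D \right)} = \frac{5 - D}{6} = \frac{5}{6} - \frac{D}{6}$)
$V{\left(t \right)} = \frac{48}{t}$ ($V{\left(t \right)} = 4 \frac{12}{t} = \frac{48}{t}$)
$R{\left(-3 \right)} + p{\left(-11 \right)} V{\left(4 \right)} = \left(-3\right)^{2} + \left(\frac{5}{6} - - \frac{11}{6}\right) \frac{48}{4} = 9 + \left(\frac{5}{6} + \frac{11}{6}\right) 48 \cdot \frac{1}{4} = 9 + \frac{8}{3} \cdot 12 = 9 + 32 = 41$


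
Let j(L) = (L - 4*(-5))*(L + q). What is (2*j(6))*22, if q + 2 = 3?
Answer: 8008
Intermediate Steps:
q = 1 (q = -2 + 3 = 1)
j(L) = (1 + L)*(20 + L) (j(L) = (L - 4*(-5))*(L + 1) = (L + 20)*(1 + L) = (20 + L)*(1 + L) = (1 + L)*(20 + L))
(2*j(6))*22 = (2*(20 + 6**2 + 21*6))*22 = (2*(20 + 36 + 126))*22 = (2*182)*22 = 364*22 = 8008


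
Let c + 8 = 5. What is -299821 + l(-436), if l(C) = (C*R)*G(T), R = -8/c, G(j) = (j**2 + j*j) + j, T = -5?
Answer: -352141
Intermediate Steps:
c = -3 (c = -8 + 5 = -3)
G(j) = j + 2*j**2 (G(j) = (j**2 + j**2) + j = 2*j**2 + j = j + 2*j**2)
R = 8/3 (R = -8/(-3) = -8*(-1/3) = 8/3 ≈ 2.6667)
l(C) = 120*C (l(C) = (C*(8/3))*(-5*(1 + 2*(-5))) = (8*C/3)*(-5*(1 - 10)) = (8*C/3)*(-5*(-9)) = (8*C/3)*45 = 120*C)
-299821 + l(-436) = -299821 + 120*(-436) = -299821 - 52320 = -352141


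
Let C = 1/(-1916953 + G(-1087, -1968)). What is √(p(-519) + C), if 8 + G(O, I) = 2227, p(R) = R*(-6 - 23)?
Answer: √55180070880253822/1914734 ≈ 122.68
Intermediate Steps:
p(R) = -29*R (p(R) = R*(-29) = -29*R)
G(O, I) = 2219 (G(O, I) = -8 + 2227 = 2219)
C = -1/1914734 (C = 1/(-1916953 + 2219) = 1/(-1914734) = -1/1914734 ≈ -5.2227e-7)
√(p(-519) + C) = √(-29*(-519) - 1/1914734) = √(15051 - 1/1914734) = √(28818661433/1914734) = √55180070880253822/1914734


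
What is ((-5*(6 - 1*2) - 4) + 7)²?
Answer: 289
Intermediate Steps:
((-5*(6 - 1*2) - 4) + 7)² = ((-5*(6 - 2) - 4) + 7)² = ((-5*4 - 4) + 7)² = ((-20 - 4) + 7)² = (-24 + 7)² = (-17)² = 289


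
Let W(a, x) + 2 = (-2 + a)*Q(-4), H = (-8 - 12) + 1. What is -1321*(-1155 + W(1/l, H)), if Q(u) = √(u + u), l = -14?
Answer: 1528397 + 38309*I*√2/7 ≈ 1.5284e+6 + 7739.6*I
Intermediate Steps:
Q(u) = √2*√u (Q(u) = √(2*u) = √2*√u)
H = -19 (H = -20 + 1 = -19)
W(a, x) = -2 + 2*I*√2*(-2 + a) (W(a, x) = -2 + (-2 + a)*(√2*√(-4)) = -2 + (-2 + a)*(√2*(2*I)) = -2 + (-2 + a)*(2*I*√2) = -2 + 2*I*√2*(-2 + a))
-1321*(-1155 + W(1/l, H)) = -1321*(-1155 + (-2 - 4*I*√2 + 2*I*√2/(-14))) = -1321*(-1155 + (-2 - 4*I*√2 + 2*I*(-1/14)*√2)) = -1321*(-1155 + (-2 - 4*I*√2 - I*√2/7)) = -1321*(-1155 + (-2 - 29*I*√2/7)) = -1321*(-1157 - 29*I*√2/7) = 1528397 + 38309*I*√2/7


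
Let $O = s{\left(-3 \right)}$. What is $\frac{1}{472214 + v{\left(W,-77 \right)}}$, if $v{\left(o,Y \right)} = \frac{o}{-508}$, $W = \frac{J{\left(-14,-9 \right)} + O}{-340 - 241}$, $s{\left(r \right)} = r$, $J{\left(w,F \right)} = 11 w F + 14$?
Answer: $\frac{2324}{1097425347} \approx 2.1177 \cdot 10^{-6}$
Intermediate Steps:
$J{\left(w,F \right)} = 14 + 11 F w$ ($J{\left(w,F \right)} = 11 F w + 14 = 14 + 11 F w$)
$O = -3$
$W = - \frac{1397}{581}$ ($W = \frac{\left(14 + 11 \left(-9\right) \left(-14\right)\right) - 3}{-340 - 241} = \frac{\left(14 + 1386\right) - 3}{-581} = \left(1400 - 3\right) \left(- \frac{1}{581}\right) = 1397 \left(- \frac{1}{581}\right) = - \frac{1397}{581} \approx -2.4045$)
$v{\left(o,Y \right)} = - \frac{o}{508}$ ($v{\left(o,Y \right)} = o \left(- \frac{1}{508}\right) = - \frac{o}{508}$)
$\frac{1}{472214 + v{\left(W,-77 \right)}} = \frac{1}{472214 - - \frac{11}{2324}} = \frac{1}{472214 + \frac{11}{2324}} = \frac{1}{\frac{1097425347}{2324}} = \frac{2324}{1097425347}$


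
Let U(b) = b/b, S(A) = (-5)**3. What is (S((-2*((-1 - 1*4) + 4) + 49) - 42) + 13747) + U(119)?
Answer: 13623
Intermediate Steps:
S(A) = -125
U(b) = 1
(S((-2*((-1 - 1*4) + 4) + 49) - 42) + 13747) + U(119) = (-125 + 13747) + 1 = 13622 + 1 = 13623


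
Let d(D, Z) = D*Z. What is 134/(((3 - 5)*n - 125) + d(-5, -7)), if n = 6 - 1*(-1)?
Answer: -67/52 ≈ -1.2885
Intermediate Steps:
n = 7 (n = 6 + 1 = 7)
134/(((3 - 5)*n - 125) + d(-5, -7)) = 134/(((3 - 5)*7 - 125) - 5*(-7)) = 134/((-2*7 - 125) + 35) = 134/((-14 - 125) + 35) = 134/(-139 + 35) = 134/(-104) = -1/104*134 = -67/52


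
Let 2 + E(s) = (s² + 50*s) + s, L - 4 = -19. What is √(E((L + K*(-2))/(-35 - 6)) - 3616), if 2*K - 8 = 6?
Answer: I*√6020378/41 ≈ 59.845*I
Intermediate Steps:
K = 7 (K = 4 + (½)*6 = 4 + 3 = 7)
L = -15 (L = 4 - 19 = -15)
E(s) = -2 + s² + 51*s (E(s) = -2 + ((s² + 50*s) + s) = -2 + (s² + 51*s) = -2 + s² + 51*s)
√(E((L + K*(-2))/(-35 - 6)) - 3616) = √((-2 + ((-15 + 7*(-2))/(-35 - 6))² + 51*((-15 + 7*(-2))/(-35 - 6))) - 3616) = √((-2 + ((-15 - 14)/(-41))² + 51*((-15 - 14)/(-41))) - 3616) = √((-2 + (-29*(-1/41))² + 51*(-29*(-1/41))) - 3616) = √((-2 + (29/41)² + 51*(29/41)) - 3616) = √((-2 + 841/1681 + 1479/41) - 3616) = √(58118/1681 - 3616) = √(-6020378/1681) = I*√6020378/41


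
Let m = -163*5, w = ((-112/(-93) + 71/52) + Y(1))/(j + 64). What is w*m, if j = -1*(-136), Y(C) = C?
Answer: -2813869/193440 ≈ -14.546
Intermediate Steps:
j = 136
w = 17263/967200 (w = ((-112/(-93) + 71/52) + 1)/(136 + 64) = ((-112*(-1/93) + 71*(1/52)) + 1)/200 = ((112/93 + 71/52) + 1)*(1/200) = (12427/4836 + 1)*(1/200) = (17263/4836)*(1/200) = 17263/967200 ≈ 0.017848)
m = -815
w*m = (17263/967200)*(-815) = -2813869/193440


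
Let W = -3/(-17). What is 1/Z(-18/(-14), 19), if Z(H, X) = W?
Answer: 17/3 ≈ 5.6667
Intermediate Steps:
W = 3/17 (W = -3*(-1/17) = 3/17 ≈ 0.17647)
Z(H, X) = 3/17
1/Z(-18/(-14), 19) = 1/(3/17) = 17/3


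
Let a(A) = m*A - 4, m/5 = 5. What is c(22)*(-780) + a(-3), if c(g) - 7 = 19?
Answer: -20359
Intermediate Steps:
m = 25 (m = 5*5 = 25)
c(g) = 26 (c(g) = 7 + 19 = 26)
a(A) = -4 + 25*A (a(A) = 25*A - 4 = -4 + 25*A)
c(22)*(-780) + a(-3) = 26*(-780) + (-4 + 25*(-3)) = -20280 + (-4 - 75) = -20280 - 79 = -20359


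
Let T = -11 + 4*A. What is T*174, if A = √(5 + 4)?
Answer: 174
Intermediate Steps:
A = 3 (A = √9 = 3)
T = 1 (T = -11 + 4*3 = -11 + 12 = 1)
T*174 = 1*174 = 174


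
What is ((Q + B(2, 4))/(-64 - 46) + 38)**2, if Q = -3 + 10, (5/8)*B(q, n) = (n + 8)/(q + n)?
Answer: 434680801/302500 ≈ 1437.0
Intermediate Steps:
B(q, n) = 8*(8 + n)/(5*(n + q)) (B(q, n) = 8*((n + 8)/(q + n))/5 = 8*((8 + n)/(n + q))/5 = 8*(8 + n)/(5*(n + q)))
Q = 7
((Q + B(2, 4))/(-64 - 46) + 38)**2 = ((7 + 8*(8 + 4)/(5*(4 + 2)))/(-64 - 46) + 38)**2 = ((7 + (8/5)*12/6)/(-110) + 38)**2 = ((7 + (8/5)*(1/6)*12)*(-1/110) + 38)**2 = ((7 + 16/5)*(-1/110) + 38)**2 = ((51/5)*(-1/110) + 38)**2 = (-51/550 + 38)**2 = (20849/550)**2 = 434680801/302500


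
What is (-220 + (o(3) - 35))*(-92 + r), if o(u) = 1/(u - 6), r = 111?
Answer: -14554/3 ≈ -4851.3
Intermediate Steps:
o(u) = 1/(-6 + u)
(-220 + (o(3) - 35))*(-92 + r) = (-220 + (1/(-6 + 3) - 35))*(-92 + 111) = (-220 + (1/(-3) - 35))*19 = (-220 + (-1/3 - 35))*19 = (-220 - 106/3)*19 = -766/3*19 = -14554/3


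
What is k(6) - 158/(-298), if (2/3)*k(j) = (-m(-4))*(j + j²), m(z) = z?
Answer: 37627/149 ≈ 252.53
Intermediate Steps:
k(j) = 6*j + 6*j² (k(j) = 3*((-1*(-4))*(j + j²))/2 = 3*(4*(j + j²))/2 = 3*(4*j + 4*j²)/2 = 6*j + 6*j²)
k(6) - 158/(-298) = 6*6*(1 + 6) - 158/(-298) = 6*6*7 - 158*(-1/298) = 252 + 79/149 = 37627/149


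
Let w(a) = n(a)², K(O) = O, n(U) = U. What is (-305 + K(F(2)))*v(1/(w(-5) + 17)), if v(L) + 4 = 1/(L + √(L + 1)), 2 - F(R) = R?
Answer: 442982/361 - 2562*√1806/361 ≈ 925.50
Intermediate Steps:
F(R) = 2 - R
w(a) = a²
v(L) = -4 + 1/(L + √(1 + L)) (v(L) = -4 + 1/(L + √(L + 1)) = -4 + 1/(L + √(1 + L)))
(-305 + K(F(2)))*v(1/(w(-5) + 17)) = (-305 + (2 - 1*2))*((1 - 4/((-5)² + 17) - 4*√(1 + 1/((-5)² + 17)))/(1/((-5)² + 17) + √(1 + 1/((-5)² + 17)))) = (-305 + (2 - 2))*((1 - 4/(25 + 17) - 4*√(1 + 1/(25 + 17)))/(1/(25 + 17) + √(1 + 1/(25 + 17)))) = (-305 + 0)*((1 - 4/42 - 4*√(1 + 1/42))/(1/42 + √(1 + 1/42))) = -305*(1 - 4*1/42 - 4*√(1 + 1/42))/(1/42 + √(1 + 1/42)) = -305*(1 - 2/21 - 2*√1806/21)/(1/42 + √(43/42)) = -305*(1 - 2/21 - 2*√1806/21)/(1/42 + √1806/42) = -305*(19/21 - 2*√1806/21)/(1/42 + √1806/42)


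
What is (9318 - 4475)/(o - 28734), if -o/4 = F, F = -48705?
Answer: 4843/166086 ≈ 0.029160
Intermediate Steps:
o = 194820 (o = -4*(-48705) = 194820)
(9318 - 4475)/(o - 28734) = (9318 - 4475)/(194820 - 28734) = 4843/166086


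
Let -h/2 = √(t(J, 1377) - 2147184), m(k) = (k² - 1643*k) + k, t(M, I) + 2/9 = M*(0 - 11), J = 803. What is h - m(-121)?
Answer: -213323 - 2*I*√19404155/3 ≈ -2.1332e+5 - 2936.7*I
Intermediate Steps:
t(M, I) = -2/9 - 11*M (t(M, I) = -2/9 + M*(0 - 11) = -2/9 + M*(-11) = -2/9 - 11*M)
m(k) = k² - 1642*k
h = -2*I*√19404155/3 (h = -2*√((-2/9 - 11*803) - 2147184) = -2*√((-2/9 - 8833) - 2147184) = -2*√(-79499/9 - 2147184) = -2*I*√19404155/3 ≈ -2936.7*I)
h - m(-121) = -2*I*√19404155/3 - (-121)*(-1642 - 121) = -2*I*√19404155/3 - (-121)*(-1763) = -2*I*√19404155/3 - 1*213323 = -2*I*√19404155/3 - 213323 = -213323 - 2*I*√19404155/3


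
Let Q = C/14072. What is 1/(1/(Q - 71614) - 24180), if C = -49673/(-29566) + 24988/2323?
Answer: -69214252884768557/1673600635720194251156 ≈ -4.1356e-5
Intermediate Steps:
C = 854185587/68681818 (C = -49673*(-1/29566) + 24988*(1/2323) = 49673/29566 + 24988/2323 = 854185587/68681818 ≈ 12.437)
Q = 854185587/966490542896 (Q = (854185587/68681818)/14072 = (854185587/68681818)*(1/14072) = 854185587/966490542896 ≈ 0.00088380)
1/(1/(Q - 71614) - 24180) = 1/(1/(854185587/966490542896 - 71614) - 24180) = 1/(1/(-69214252884768557/966490542896) - 24180) = 1/(-966490542896/69214252884768557 - 24180) = 1/(-1673600635720194251156/69214252884768557) = -69214252884768557/1673600635720194251156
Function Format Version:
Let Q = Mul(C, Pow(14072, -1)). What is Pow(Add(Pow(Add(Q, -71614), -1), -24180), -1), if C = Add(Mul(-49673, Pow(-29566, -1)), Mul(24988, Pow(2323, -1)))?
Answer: Rational(-69214252884768557, 1673600635720194251156) ≈ -4.1356e-5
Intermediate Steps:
C = Rational(854185587, 68681818) (C = Add(Mul(-49673, Rational(-1, 29566)), Mul(24988, Rational(1, 2323))) = Add(Rational(49673, 29566), Rational(24988, 2323)) = Rational(854185587, 68681818) ≈ 12.437)
Q = Rational(854185587, 966490542896) (Q = Mul(Rational(854185587, 68681818), Pow(14072, -1)) = Mul(Rational(854185587, 68681818), Rational(1, 14072)) = Rational(854185587, 966490542896) ≈ 0.00088380)
Pow(Add(Pow(Add(Q, -71614), -1), -24180), -1) = Pow(Add(Pow(Add(Rational(854185587, 966490542896), -71614), -1), -24180), -1) = Pow(Add(Pow(Rational(-69214252884768557, 966490542896), -1), -24180), -1) = Pow(Add(Rational(-966490542896, 69214252884768557), -24180), -1) = Pow(Rational(-1673600635720194251156, 69214252884768557), -1) = Rational(-69214252884768557, 1673600635720194251156)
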